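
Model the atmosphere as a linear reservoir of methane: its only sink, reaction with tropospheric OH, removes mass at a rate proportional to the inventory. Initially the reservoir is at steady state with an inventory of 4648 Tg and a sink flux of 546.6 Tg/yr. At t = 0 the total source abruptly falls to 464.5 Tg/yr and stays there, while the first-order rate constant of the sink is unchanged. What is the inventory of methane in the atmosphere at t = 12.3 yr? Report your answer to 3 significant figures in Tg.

4110 Tg

Residence time τ = M₀/F₀ = 8.503 yr. The eventual steady state is M_∞ = M₀·(F₁/F₀) = 4648 × 464.5/546.6 = 3949.9 Tg.
The anomaly ΔM(t) = M(t) − M_∞ decays as ΔM₀·e^(−t/τ) with ΔM₀ = 4648 − 3949.9 = 698.1 Tg.
At t = 12.3 yr, e^(−t/τ) = e^(−1.446) = 0.2354, so ΔM = 164.3 Tg and M = 3949.9 + 164.3 = 4114.2 Tg.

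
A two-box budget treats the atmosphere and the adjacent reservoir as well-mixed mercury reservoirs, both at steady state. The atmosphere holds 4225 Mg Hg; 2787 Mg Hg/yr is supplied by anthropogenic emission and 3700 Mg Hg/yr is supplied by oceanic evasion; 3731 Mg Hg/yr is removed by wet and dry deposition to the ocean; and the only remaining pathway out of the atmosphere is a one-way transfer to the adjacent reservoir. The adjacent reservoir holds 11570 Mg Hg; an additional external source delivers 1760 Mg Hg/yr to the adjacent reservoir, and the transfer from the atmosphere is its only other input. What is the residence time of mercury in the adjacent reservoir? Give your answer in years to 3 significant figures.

2.56 yr

Balance the atmosphere: ΣF_in = 2787 + 3700 = 6487.0 Mg Hg/yr.
Transfer to the adjacent reservoir = ΣF_in − (3731) = 2756.0 Mg Hg/yr.
Total input to the adjacent reservoir = 2756.0 + 1760 = 4516.0 Mg Hg/yr; at steady state this equals its total output.
τ = M / F = 11570 / 4516.0 = 2.562 yr.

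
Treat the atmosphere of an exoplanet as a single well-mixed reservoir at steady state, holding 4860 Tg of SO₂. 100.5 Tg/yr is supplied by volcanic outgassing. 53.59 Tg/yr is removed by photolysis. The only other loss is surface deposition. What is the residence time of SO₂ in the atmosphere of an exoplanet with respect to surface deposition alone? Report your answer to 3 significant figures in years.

At steady state ΣF_in = ΣF_out.
ΣF_in = 100.50 Tg/yr.
Surface deposition flux = ΣF_in − (53.59) = 100.50 − 53.59 = 46.91 Tg/yr.
τ = M / F = 4860 / 46.91 = 103.6 yr.

104 yr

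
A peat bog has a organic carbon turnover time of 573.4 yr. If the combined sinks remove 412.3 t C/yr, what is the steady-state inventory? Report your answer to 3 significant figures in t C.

236000 t C

τ = M/F ⇒ M = τ × F = 573.4 × 412.3 = 236400 t C.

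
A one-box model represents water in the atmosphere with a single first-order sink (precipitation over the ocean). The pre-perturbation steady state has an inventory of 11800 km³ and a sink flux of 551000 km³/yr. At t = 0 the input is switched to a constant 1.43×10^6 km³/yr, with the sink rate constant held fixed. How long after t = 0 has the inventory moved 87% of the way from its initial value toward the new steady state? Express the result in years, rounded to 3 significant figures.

0.0437 yr

τ = M₀/F₀ = 11800/551000 = 0.02142 yr.
The remaining gap fraction is e^(−t/τ); 87% covered ⇒ e^(−t/τ) = 0.130.
t = −τ ln(0.130) = 0.02142 × 2.040 = 0.04369 yr.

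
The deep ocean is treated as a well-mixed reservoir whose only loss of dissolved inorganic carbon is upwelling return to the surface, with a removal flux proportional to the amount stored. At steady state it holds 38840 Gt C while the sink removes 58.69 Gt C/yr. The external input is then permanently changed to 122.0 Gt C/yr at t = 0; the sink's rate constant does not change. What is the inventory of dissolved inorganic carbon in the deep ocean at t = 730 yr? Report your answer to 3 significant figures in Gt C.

66800 Gt C

The sink rate constant is k = F₀/M₀ = 58.69/38840 = 0.001511 yr⁻¹.
Solving dM/dt = F₁ − kM with M(0) = M₀ gives M(t) = F₁/k + (M₀ − F₁/k)·e^(−kt).
F₁/k = 122.0/0.001511 = 80737 Gt C; kt = 0.001511 × 730 = 1.103, e^(−kt) = 0.3318.
M(730) = 80737 + (38840 − 80737) × 0.3318 = 80737 − 13900 = 66834 Gt C.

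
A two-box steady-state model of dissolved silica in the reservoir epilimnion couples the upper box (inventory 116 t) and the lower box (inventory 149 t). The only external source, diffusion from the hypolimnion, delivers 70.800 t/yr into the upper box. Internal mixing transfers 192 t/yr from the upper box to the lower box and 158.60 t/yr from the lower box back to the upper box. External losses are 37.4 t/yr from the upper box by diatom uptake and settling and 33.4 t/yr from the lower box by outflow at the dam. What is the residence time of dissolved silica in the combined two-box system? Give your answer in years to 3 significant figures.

Treat the two boxes together as one reservoir: the mixing fluxes between them are internal recycling, so τ = ΣM / Σ(external losses).
M_total = 116 + 149 = 265.00 t.
ΣF_external_out = 37.4 + 33.4 = 70.800 t/yr.
τ = M_total / ΣF_ext = 265.00 / 70.800 = 3.743 yr.

3.74 yr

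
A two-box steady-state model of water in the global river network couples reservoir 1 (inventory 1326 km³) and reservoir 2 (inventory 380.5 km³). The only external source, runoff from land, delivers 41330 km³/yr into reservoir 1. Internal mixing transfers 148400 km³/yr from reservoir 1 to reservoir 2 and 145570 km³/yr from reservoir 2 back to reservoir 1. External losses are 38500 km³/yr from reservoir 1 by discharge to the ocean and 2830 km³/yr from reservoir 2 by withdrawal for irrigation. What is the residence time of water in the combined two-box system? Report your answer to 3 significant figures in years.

0.0413 yr

Treat the two boxes together as one reservoir: the mixing fluxes between them are internal recycling, so τ = ΣM / Σ(external losses).
M_total = 1326 + 380.5 = 1706.5 km³.
ΣF_external_out = 38500 + 2830 = 41330 km³/yr.
τ = M_total / ΣF_ext = 1706.5 / 41330 = 0.04129 yr.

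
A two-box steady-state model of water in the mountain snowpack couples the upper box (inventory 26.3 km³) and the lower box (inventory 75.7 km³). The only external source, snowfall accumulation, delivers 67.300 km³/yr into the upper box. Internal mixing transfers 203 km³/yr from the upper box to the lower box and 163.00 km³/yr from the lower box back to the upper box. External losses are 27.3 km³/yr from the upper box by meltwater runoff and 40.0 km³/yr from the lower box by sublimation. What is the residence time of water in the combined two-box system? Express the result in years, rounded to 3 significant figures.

1.52 yr

Treat the two boxes together as one reservoir: the mixing fluxes between them are internal recycling, so τ = ΣM / Σ(external losses).
M_total = 26.3 + 75.7 = 102.00 km³.
ΣF_external_out = 27.3 + 40.0 = 67.300 km³/yr.
τ = M_total / ΣF_ext = 102.00 / 67.300 = 1.516 yr.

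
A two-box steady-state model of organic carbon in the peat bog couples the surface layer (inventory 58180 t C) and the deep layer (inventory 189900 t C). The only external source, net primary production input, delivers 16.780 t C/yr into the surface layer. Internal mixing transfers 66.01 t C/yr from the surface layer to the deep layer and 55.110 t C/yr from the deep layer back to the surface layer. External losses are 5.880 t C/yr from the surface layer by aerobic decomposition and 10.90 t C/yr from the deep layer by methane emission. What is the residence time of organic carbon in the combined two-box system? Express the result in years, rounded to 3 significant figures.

Residence time in the combined system uses the total inventory and the total *external* removal — internal exchanges between the two boxes cancel.
M_total = 58180 + 189900 = 248080 t C.
ΣF_external_out = 5.880 + 10.90 = 16.780 t C/yr.
τ = M_total / ΣF_ext = 248080 / 16.780 = 14780 yr.

14800 yr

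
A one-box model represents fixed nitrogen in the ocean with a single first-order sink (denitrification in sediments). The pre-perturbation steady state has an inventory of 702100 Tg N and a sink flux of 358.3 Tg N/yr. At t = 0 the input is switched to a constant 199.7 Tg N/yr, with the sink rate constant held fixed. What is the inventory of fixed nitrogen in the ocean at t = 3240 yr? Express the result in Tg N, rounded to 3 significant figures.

The sink rate constant is k = F₀/M₀ = 358.3/702100 = 0.0005103 yr⁻¹.
Solving dM/dt = F₁ − kM with M(0) = M₀ gives M(t) = F₁/k + (M₀ − F₁/k)·e^(−kt).
F₁/k = 199.7/0.0005103 = 391320 Tg N; kt = 0.0005103 × 3240 = 1.653, e^(−kt) = 0.1914.
M(3240) = 391320 + (702100 − 391320) × 0.1914 = 391320 + 59480 = 450800 Tg N.

451000 Tg N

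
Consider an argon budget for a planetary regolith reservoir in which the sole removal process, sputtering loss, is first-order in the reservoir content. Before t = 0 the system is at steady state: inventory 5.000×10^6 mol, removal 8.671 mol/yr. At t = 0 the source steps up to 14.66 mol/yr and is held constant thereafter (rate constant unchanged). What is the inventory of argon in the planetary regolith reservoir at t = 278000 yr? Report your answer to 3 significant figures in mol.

τ = M₀/F₀ = 5.000×10^6/8.671 = 576600 yr; rate constant k = 1/τ.
New steady state M_∞ = F₁/k = F₁·τ = 14.66 × 576600 = 8.4535×10^6 mol.
M(t) = M_∞ + (M₀ − M_∞)·e^(−t/τ); t/τ = 278000/576600 = 0.4821, so e^(−t/τ) = 0.6175.
M(t) = 8.4535×10^6 − 3.453×10^6 × 0.6175 = 6.3210×10^6 mol.

6.32×10^6 mol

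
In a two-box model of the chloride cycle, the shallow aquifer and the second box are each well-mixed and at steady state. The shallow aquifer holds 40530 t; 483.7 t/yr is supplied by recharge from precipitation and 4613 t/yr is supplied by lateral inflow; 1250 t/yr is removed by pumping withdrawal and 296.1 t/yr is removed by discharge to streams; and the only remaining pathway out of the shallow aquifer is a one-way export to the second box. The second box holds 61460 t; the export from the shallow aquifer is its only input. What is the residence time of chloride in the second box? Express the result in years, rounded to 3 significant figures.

Balance the shallow aquifer: ΣF_in = 483.7 + 4613 = 5096.7 t/yr.
Export to the second box = ΣF_in − (1250 + 296.1) = 3550.6 t/yr.
At steady state the output of the second box equals its input, 3550.6 t/yr.
τ = M / F = 61460 / 3550.6 = 17.31 yr.

17.3 yr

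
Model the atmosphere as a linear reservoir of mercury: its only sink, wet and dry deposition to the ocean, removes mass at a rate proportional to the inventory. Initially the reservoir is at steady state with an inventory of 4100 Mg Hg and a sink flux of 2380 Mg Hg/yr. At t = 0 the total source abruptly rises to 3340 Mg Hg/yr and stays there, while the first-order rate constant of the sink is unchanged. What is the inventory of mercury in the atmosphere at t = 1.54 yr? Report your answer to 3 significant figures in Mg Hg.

5080 Mg Hg

Residence time τ = M₀/F₀ = 1.723 yr. The eventual steady state is M_∞ = M₀·(F₁/F₀) = 4100 × 3340/2380 = 5753.8 Mg Hg.
The anomaly ΔM(t) = M(t) − M_∞ decays as ΔM₀·e^(−t/τ) with ΔM₀ = 4100 − 5753.8 = −1654 Mg Hg.
At t = 1.54 yr, e^(−t/τ) = e^(−0.8940) = 0.4090, so ΔM = −676.5 Mg Hg and M = 5753.8 − 676.5 = 5077.3 Mg Hg.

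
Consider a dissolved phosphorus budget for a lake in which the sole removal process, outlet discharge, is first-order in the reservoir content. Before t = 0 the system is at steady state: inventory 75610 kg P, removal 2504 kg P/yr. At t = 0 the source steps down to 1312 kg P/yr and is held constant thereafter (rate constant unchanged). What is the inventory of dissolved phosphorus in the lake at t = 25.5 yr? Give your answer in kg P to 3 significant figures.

55100 kg P

The sink rate constant is k = F₀/M₀ = 2504/75610 = 0.03312 yr⁻¹.
Solving dM/dt = F₁ − kM with M(0) = M₀ gives M(t) = F₁/k + (M₀ − F₁/k)·e^(−kt).
F₁/k = 1312/0.03312 = 39617 kg P; kt = 0.03312 × 25.5 = 0.8445, e^(−kt) = 0.4298.
M(25.5) = 39617 + (75610 − 39617) × 0.4298 = 39617 + 15470 = 55086 kg P.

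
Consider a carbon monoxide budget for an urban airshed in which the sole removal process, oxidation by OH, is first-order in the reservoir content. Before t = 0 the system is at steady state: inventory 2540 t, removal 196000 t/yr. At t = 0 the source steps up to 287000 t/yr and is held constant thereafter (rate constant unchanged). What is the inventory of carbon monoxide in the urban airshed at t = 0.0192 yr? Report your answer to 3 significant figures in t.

3450 t

τ = M₀/F₀ = 2540/196000 = 0.01296 yr; rate constant k = 1/τ.
New steady state M_∞ = F₁/k = F₁·τ = 287000 × 0.01296 = 3719.3 t.
M(t) = M_∞ + (M₀ − M_∞)·e^(−t/τ); t/τ = 0.0192/0.01296 = 1.482, so e^(−t/τ) = 0.2273.
M(t) = 3719.3 − 1179 × 0.2273 = 3451.3 t.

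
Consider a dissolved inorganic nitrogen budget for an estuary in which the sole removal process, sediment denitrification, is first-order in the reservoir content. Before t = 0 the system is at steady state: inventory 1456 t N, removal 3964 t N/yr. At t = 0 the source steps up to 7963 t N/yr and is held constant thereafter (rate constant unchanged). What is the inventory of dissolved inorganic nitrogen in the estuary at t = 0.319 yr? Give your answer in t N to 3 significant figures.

2310 t N

Residence time τ = M₀/F₀ = 0.3673 yr. The eventual steady state is M_∞ = M₀·(F₁/F₀) = 1456 × 7963/3964 = 2924.9 t N.
The anomaly ΔM(t) = M(t) − M_∞ decays as ΔM₀·e^(−t/τ) with ΔM₀ = 1456 − 2924.9 = −1469 t N.
At t = 0.319 yr, e^(−t/τ) = e^(−0.8685) = 0.4196, so ΔM = −616.3 t N and M = 2924.9 − 616.3 = 2308.5 t N.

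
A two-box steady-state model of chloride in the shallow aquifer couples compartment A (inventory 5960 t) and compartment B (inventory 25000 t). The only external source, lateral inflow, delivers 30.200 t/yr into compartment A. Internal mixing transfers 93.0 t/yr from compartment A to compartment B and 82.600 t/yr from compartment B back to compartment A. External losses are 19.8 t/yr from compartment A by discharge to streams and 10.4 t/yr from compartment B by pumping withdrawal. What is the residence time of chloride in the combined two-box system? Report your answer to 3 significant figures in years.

For the system as a whole, the A↔B exchange is internal and contributes nothing to the throughput; only the external sinks remove mass.
M_total = 5960 + 25000 = 30960 t.
ΣF_external_out = 19.8 + 10.4 = 30.200 t/yr.
τ = M_total / ΣF_ext = 30960 / 30.200 = 1025 yr.

1030 yr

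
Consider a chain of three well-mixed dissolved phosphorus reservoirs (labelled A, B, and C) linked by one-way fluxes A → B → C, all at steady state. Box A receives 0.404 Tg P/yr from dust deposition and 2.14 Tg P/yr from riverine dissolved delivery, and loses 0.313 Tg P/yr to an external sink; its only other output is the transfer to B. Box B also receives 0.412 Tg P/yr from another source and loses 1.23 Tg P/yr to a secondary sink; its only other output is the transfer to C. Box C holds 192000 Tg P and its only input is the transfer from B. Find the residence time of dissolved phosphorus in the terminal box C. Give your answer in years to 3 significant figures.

136000 yr

Box A: F(A→B) = (0.404 + 2.14) − 0.313 = 2.2310 Tg P/yr.
Box B: F(B→C) = (2.2310 + 0.412) − 1.23 = 1.4130 Tg P/yr.
Box C throughput = its input = 1.4130 Tg P/yr; τ = 192000 / 1.4130 = 135900 yr.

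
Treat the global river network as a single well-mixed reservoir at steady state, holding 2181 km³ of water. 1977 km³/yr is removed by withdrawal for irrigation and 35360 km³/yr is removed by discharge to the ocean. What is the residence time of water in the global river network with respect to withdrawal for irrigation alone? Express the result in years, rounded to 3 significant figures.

1.10 yr

Residence time with respect to a single sink: τ = M / F_sink.
τ = 2181 / 1977 = 1.103 yr.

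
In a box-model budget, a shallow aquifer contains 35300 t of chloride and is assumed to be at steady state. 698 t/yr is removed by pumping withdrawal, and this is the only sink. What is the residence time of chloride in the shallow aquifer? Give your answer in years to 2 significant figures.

51 yr

τ = M / F = 35300 / 698 = 50.57 yr.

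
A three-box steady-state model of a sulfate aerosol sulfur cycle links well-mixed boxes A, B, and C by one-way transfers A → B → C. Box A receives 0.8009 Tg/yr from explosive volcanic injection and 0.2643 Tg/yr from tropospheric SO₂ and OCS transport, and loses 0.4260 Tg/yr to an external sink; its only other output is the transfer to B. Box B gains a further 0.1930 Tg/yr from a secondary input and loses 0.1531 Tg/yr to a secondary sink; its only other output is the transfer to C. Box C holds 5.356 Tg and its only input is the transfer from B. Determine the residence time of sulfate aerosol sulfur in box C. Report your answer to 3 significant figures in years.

7.89 yr

Box A: F(A→B) = (0.8009 + 0.2643) − 0.4260 = 0.63920 Tg/yr.
Box B: F(B→C) = (0.63920 + 0.1930) − 0.1531 = 0.67910 Tg/yr.
Box C throughput = its input = 0.67910 Tg/yr; τ = 5.356 / 0.67910 = 7.887 yr.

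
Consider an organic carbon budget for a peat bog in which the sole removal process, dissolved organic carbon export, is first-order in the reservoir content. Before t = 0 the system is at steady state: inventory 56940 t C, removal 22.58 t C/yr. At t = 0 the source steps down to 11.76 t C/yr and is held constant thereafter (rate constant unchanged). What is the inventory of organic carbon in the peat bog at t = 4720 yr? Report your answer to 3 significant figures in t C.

The sink rate constant is k = F₀/M₀ = 22.58/56940 = 0.0003966 yr⁻¹.
Solving dM/dt = F₁ − kM with M(0) = M₀ gives M(t) = F₁/k + (M₀ − F₁/k)·e^(−kt).
F₁/k = 11.76/0.0003966 = 29655 t C; kt = 0.0003966 × 4720 = 1.872, e^(−kt) = 0.1539.
M(4720) = 29655 + (56940 − 29655) × 0.1539 = 29655 + 4198 = 33853 t C.

33900 t C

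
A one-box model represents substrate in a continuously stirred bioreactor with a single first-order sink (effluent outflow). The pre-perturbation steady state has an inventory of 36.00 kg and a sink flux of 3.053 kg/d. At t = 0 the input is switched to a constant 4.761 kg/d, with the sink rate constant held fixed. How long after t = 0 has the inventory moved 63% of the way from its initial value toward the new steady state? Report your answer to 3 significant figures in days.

11.7 d

τ = M₀/F₀ = 36.00/3.053 = 11.79 d.
The remaining gap fraction is e^(−t/τ); 63% covered ⇒ e^(−t/τ) = 0.370.
t = −τ ln(0.370) = 11.79 × 0.9943 = 11.72 d.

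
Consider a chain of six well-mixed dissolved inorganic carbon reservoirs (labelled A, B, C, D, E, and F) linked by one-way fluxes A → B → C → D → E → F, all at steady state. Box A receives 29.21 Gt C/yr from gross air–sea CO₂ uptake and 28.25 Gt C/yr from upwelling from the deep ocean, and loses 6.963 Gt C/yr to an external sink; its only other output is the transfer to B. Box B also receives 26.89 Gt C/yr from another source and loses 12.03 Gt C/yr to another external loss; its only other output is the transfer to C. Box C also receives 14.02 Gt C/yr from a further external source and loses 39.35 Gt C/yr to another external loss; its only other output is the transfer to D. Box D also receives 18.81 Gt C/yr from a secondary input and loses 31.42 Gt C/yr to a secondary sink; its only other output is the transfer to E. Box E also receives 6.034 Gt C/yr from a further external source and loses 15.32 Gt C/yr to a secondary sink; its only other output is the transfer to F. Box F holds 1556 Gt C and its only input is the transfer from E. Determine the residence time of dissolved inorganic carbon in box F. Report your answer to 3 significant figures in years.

Box A: F(A→B) = (29.21 + 28.25) − 6.963 = 50.497 Gt C/yr.
Box B: F(B→C) = (50.497 + 26.89) − 12.03 = 65.357 Gt C/yr.
Box C: F(C→D) = (65.357 + 14.02) − 39.35 = 40.027 Gt C/yr.
Box D: F(D→E) = (40.027 + 18.81) − 31.42 = 27.417 Gt C/yr.
Box E: F(E→F) = (27.417 + 6.034) − 15.32 = 18.131 Gt C/yr.
Box F throughput = its input = 18.131 Gt C/yr; τ = 1556 / 18.131 = 85.82 yr.

85.8 yr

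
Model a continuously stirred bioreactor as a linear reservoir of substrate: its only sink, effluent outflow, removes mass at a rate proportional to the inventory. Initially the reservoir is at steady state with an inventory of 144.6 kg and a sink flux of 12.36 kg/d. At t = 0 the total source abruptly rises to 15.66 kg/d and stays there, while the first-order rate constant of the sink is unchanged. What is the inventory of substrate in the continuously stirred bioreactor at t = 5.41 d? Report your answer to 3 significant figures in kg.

159 kg

The sink rate constant is k = F₀/M₀ = 12.36/144.6 = 0.08548 d⁻¹.
Solving dM/dt = F₁ − kM with M(0) = M₀ gives M(t) = F₁/k + (M₀ − F₁/k)·e^(−kt).
F₁/k = 15.66/0.08548 = 183.21 kg; kt = 0.08548 × 5.41 = 0.4624, e^(−kt) = 0.6298.
M(5.41) = 183.21 + (144.6 − 183.21) × 0.6298 = 183.21 − 24.31 = 158.89 kg.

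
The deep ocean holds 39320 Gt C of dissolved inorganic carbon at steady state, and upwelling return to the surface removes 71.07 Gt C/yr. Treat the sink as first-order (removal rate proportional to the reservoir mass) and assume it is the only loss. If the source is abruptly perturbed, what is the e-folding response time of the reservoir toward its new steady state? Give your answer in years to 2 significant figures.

550 yr

For a linear reservoir the response time equals the residence time τ = M/F.
τ = 39320 / 71.07 = 553.3 yr.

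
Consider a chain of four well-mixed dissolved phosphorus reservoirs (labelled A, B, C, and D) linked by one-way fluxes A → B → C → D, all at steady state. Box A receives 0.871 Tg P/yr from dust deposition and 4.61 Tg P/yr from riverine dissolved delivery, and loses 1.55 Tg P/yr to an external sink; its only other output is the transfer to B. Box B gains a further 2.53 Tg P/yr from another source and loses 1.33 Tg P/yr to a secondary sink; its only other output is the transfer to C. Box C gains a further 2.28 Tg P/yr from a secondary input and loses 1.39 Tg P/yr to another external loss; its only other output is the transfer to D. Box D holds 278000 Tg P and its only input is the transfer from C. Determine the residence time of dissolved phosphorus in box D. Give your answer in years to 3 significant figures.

46200 yr

Box A: F(A→B) = (0.871 + 4.61) − 1.55 = 3.9310 Tg P/yr.
Box B: F(B→C) = (3.9310 + 2.53) − 1.33 = 5.1310 Tg P/yr.
Box C: F(C→D) = (5.1310 + 2.28) − 1.39 = 6.0210 Tg P/yr.
Box D throughput = its input = 6.0210 Tg P/yr; τ = 278000 / 6.0210 = 46170 yr.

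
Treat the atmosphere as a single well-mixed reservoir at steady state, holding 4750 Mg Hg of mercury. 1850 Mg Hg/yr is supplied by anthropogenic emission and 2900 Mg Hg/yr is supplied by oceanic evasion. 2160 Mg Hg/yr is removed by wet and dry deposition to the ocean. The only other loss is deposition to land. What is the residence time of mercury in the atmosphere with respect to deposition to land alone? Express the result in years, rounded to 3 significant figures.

1.83 yr

At steady state ΣF_in = ΣF_out.
ΣF_in = 1850 + 2900 = 4750.0 Mg Hg/yr.
Deposition to land flux = ΣF_in − (2160) = 4750.0 − 2160 = 2590 Mg Hg/yr.
τ = M / F = 4750 / 2590 = 1.834 yr.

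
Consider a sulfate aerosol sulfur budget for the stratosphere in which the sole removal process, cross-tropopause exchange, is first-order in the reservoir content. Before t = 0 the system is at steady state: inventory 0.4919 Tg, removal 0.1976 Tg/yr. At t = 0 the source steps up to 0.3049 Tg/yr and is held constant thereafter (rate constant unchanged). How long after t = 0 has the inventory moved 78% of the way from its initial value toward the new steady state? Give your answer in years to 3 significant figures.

3.77 yr

τ = M₀/F₀ = 0.4919/0.1976 = 2.489 yr.
The remaining gap fraction is e^(−t/τ); 78% covered ⇒ e^(−t/τ) = 0.220.
t = −τ ln(0.220) = 2.489 × 1.514 = 3.769 yr.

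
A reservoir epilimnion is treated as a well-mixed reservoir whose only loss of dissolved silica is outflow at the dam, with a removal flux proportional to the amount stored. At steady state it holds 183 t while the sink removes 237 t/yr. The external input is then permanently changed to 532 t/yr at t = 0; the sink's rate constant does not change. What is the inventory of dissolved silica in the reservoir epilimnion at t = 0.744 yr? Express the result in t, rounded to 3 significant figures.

Residence time τ = M₀/F₀ = 0.7722 yr. The eventual steady state is M_∞ = M₀·(F₁/F₀) = 183 × 532/237 = 410.78 t.
The anomaly ΔM(t) = M(t) − M_∞ decays as ΔM₀·e^(−t/τ) with ΔM₀ = 183 − 410.78 = −227.8 t.
At t = 0.744 yr, e^(−t/τ) = e^(−0.9635) = 0.3815, so ΔM = −86.91 t and M = 410.78 − 86.91 = 323.88 t.

324 t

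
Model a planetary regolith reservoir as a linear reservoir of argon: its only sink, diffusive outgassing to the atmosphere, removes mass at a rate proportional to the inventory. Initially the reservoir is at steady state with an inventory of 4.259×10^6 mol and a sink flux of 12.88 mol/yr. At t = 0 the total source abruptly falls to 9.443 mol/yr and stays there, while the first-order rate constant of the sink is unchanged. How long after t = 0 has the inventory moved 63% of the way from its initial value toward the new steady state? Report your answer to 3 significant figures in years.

329000 yr

τ = M₀/F₀ = 4.259×10^6/12.88 = 330700 yr.
The remaining gap fraction is e^(−t/τ); 63% covered ⇒ e^(−t/τ) = 0.370.
t = −τ ln(0.370) = 330700 × 0.9943 = 328800 yr.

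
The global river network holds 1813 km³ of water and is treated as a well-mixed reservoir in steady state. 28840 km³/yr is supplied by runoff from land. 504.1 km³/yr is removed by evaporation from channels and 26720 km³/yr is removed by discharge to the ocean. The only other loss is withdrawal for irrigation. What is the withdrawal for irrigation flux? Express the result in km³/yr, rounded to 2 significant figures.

1600 km³/yr

At steady state ΣF_in = ΣF_out.
ΣF_in = 28840 km³/yr.
Withdrawal for irrigation flux = ΣF_in − (504.1 + 26720) = 28840 − 27220 = 1616 km³/yr.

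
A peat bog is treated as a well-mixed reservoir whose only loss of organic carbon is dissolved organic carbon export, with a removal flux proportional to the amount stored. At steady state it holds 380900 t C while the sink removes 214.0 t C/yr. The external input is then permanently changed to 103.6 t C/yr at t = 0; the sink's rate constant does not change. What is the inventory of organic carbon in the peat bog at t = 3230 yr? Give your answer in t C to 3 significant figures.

216000 t C

The sink rate constant is k = F₀/M₀ = 214.0/380900 = 0.0005618 yr⁻¹.
Solving dM/dt = F₁ − kM with M(0) = M₀ gives M(t) = F₁/k + (M₀ − F₁/k)·e^(−kt).
F₁/k = 103.6/0.0005618 = 184400 t C; kt = 0.0005618 × 3230 = 1.815, e^(−kt) = 0.1629.
M(3230) = 184400 + (380900 − 184400) × 0.1629 = 184400 + 32010 = 216410 t C.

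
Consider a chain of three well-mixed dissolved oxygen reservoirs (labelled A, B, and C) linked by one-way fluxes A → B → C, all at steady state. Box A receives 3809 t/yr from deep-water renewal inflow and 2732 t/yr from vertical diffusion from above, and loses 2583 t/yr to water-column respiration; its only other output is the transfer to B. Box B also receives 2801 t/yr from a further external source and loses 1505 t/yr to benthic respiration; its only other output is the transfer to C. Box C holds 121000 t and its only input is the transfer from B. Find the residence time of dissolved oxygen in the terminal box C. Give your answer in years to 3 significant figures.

23.0 yr

Box A: F(A→B) = (3809 + 2732) − 2583 = 3958.0 t/yr.
Box B: F(B→C) = (3958.0 + 2801) − 1505 = 5254.0 t/yr.
Box C throughput = its input = 5254.0 t/yr; τ = 121000 / 5254.0 = 23.03 yr.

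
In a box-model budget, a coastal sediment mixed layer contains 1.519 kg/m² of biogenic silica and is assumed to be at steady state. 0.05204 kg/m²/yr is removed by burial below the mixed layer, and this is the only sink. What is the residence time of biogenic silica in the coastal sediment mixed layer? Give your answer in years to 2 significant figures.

τ = M / F = 1.519 / 0.05204 = 29.19 yr.

29 yr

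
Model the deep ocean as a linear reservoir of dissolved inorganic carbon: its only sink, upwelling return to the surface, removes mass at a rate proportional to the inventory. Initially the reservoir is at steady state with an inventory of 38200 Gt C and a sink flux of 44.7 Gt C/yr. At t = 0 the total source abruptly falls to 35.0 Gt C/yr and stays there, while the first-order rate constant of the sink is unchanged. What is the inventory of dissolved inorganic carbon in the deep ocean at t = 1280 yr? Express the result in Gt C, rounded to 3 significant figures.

31800 Gt C

Residence time τ = M₀/F₀ = 854.6 yr. The eventual steady state is M_∞ = M₀·(F₁/F₀) = 38200 × 35.0/44.7 = 29911 Gt C.
The anomaly ΔM(t) = M(t) − M_∞ decays as ΔM₀·e^(−t/τ) with ΔM₀ = 38200 − 29911 = 8289 Gt C.
At t = 1280 yr, e^(−t/τ) = e^(−1.498) = 0.2236, so ΔM = 1854 Gt C and M = 29911 + 1854 = 31764 Gt C.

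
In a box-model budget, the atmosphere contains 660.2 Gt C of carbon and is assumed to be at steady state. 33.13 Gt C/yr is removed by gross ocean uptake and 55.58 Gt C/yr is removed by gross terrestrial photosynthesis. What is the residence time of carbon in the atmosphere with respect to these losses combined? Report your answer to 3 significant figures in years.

Total removal = 33.13 + 55.58 = 88.710 Gt C/yr.
τ = M / ΣF_out = 660.2 / 88.710 = 7.442 yr.

7.44 yr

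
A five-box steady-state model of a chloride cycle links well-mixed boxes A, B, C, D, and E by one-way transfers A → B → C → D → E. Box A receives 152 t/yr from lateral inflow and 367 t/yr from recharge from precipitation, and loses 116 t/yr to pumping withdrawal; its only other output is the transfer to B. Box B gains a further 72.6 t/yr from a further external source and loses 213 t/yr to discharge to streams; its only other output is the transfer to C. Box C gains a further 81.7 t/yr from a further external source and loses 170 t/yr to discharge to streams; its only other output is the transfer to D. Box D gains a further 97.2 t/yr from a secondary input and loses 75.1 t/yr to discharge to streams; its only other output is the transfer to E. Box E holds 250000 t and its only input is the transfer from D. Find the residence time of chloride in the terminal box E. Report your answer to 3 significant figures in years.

1270 yr

Box A: F(A→B) = (152 + 367) − 116 = 403.00 t/yr.
Box B: F(B→C) = (403.00 + 72.6) − 213 = 262.60 t/yr.
Box C: F(C→D) = (262.60 + 81.7) − 170 = 174.30 t/yr.
Box D: F(D→E) = (174.30 + 97.2) − 75.1 = 196.40 t/yr.
Box E throughput = its input = 196.40 t/yr; τ = 250000 / 196.40 = 1273 yr.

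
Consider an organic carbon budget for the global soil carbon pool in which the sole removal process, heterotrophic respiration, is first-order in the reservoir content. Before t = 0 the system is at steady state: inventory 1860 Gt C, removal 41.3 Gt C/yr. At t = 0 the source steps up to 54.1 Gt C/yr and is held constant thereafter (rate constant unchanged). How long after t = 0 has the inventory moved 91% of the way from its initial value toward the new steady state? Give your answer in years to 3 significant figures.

108 yr

τ = M₀/F₀ = 1860/41.3 = 45.04 yr.
The remaining gap fraction is e^(−t/τ); 91% covered ⇒ e^(−t/τ) = 0.0900.
t = −τ ln(0.0900) = 45.04 × 2.408 = 108.4 yr.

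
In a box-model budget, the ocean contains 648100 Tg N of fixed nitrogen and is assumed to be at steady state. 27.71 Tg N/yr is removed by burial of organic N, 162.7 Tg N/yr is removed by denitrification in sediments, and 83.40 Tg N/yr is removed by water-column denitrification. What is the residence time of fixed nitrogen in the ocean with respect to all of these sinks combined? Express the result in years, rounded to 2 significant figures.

Total removal flux = 27.71 + 162.7 + 83.40 = 273.81 Tg N/yr.
τ = M / ΣF_out = 648100 / 273.81 = 2367 yr.

2400 yr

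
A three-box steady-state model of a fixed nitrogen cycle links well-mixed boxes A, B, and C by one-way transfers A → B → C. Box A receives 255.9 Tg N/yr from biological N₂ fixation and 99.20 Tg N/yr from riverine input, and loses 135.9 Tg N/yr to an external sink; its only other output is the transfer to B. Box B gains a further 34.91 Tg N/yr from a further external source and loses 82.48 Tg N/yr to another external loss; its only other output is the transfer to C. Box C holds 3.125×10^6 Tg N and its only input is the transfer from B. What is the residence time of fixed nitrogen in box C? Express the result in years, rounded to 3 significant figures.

18200 yr

Box A: F(A→B) = (255.9 + 99.20) − 135.9 = 219.20 Tg N/yr.
Box B: F(B→C) = (219.20 + 34.91) − 82.48 = 171.63 Tg N/yr.
Box C throughput = its input = 171.63 Tg N/yr; τ = 3.125×10^6 / 171.63 = 18210 yr.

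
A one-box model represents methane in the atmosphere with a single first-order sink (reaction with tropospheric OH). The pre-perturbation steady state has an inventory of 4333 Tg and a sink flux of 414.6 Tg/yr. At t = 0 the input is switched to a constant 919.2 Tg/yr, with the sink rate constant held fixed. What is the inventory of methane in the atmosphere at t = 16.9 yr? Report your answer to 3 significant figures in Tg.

8560 Tg

The sink rate constant is k = F₀/M₀ = 414.6/4333 = 0.09568 yr⁻¹.
Solving dM/dt = F₁ − kM with M(0) = M₀ gives M(t) = F₁/k + (M₀ − F₁/k)·e^(−kt).
F₁/k = 919.2/0.09568 = 9606.6 Tg; kt = 0.09568 × 16.9 = 1.617, e^(−kt) = 0.1985.
M(16.9) = 9606.6 + (4333 − 9606.6) × 0.1985 = 9606.6 − 1047 = 8559.9 Tg.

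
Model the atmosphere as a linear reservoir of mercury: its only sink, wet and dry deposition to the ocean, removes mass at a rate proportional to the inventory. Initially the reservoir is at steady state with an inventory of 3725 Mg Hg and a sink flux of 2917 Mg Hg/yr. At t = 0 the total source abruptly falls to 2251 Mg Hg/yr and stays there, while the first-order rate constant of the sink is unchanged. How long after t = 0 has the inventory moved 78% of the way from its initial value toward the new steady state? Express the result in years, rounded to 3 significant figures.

τ = M₀/F₀ = 3725/2917 = 1.277 yr.
The remaining gap fraction is e^(−t/τ); 78% covered ⇒ e^(−t/τ) = 0.220.
t = −τ ln(0.220) = 1.277 × 1.514 = 1.934 yr.

1.93 yr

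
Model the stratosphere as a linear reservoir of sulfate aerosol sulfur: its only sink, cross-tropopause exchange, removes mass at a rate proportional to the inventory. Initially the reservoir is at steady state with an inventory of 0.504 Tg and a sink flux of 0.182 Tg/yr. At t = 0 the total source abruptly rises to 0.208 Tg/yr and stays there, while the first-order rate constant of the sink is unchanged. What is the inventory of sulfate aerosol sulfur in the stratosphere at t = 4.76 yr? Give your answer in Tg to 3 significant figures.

The sink rate constant is k = F₀/M₀ = 0.182/0.504 = 0.3611 yr⁻¹.
Solving dM/dt = F₁ − kM with M(0) = M₀ gives M(t) = F₁/k + (M₀ − F₁/k)·e^(−kt).
F₁/k = 0.208/0.3611 = 0.57600 Tg; kt = 0.3611 × 4.76 = 1.719, e^(−kt) = 0.1793.
M(4.76) = 0.57600 + (0.504 − 0.57600) × 0.1793 = 0.57600 − 0.01291 = 0.56309 Tg.

0.563 Tg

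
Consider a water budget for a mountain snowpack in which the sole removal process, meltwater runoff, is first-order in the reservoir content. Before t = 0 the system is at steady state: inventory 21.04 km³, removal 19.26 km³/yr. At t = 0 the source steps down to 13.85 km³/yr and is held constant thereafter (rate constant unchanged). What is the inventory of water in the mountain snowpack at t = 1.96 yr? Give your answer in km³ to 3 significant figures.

Residence time τ = M₀/F₀ = 1.092 yr. The eventual steady state is M_∞ = M₀·(F₁/F₀) = 21.04 × 13.85/19.26 = 15.130 km³.
The anomaly ΔM(t) = M(t) − M_∞ decays as ΔM₀·e^(−t/τ) with ΔM₀ = 21.04 − 15.130 = 5.910 km³.
At t = 1.96 yr, e^(−t/τ) = e^(−1.794) = 0.1663, so ΔM = 0.9826 km³ and M = 15.130 + 0.9826 = 16.113 km³.

16.1 km³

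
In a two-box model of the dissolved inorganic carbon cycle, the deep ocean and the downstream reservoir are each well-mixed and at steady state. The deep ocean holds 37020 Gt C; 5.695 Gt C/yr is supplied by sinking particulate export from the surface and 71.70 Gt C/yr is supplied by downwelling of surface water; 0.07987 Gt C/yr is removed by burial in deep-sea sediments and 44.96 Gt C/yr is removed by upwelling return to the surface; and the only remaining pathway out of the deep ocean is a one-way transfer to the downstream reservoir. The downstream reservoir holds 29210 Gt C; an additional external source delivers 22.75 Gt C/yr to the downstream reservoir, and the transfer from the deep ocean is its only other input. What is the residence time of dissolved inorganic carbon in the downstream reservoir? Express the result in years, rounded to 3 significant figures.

530 yr

Balance the deep ocean: ΣF_in = 5.695 + 71.70 = 77.395 Gt C/yr.
Transfer to the downstream reservoir = ΣF_in − (0.07987 + 44.96) = 32.355 Gt C/yr.
Total input to the downstream reservoir = 32.355 + 22.75 = 55.105 Gt C/yr; at steady state this equals its total output.
τ = M / F = 29210 / 55.105 = 530.1 yr.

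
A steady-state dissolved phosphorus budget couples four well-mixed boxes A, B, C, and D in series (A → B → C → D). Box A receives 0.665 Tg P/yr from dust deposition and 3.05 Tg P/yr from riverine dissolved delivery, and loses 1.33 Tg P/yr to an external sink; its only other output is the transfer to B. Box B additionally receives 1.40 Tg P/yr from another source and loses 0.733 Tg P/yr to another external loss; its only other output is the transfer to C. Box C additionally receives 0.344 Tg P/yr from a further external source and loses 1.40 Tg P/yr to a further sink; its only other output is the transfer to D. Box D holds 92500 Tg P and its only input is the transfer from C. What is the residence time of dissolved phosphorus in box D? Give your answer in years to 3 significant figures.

Box A: F(A→B) = (0.665 + 3.05) − 1.33 = 2.3850 Tg P/yr.
Box B: F(B→C) = (2.3850 + 1.40) − 0.733 = 3.0520 Tg P/yr.
Box C: F(C→D) = (3.0520 + 0.344) − 1.40 = 1.9960 Tg P/yr.
Box D throughput = its input = 1.9960 Tg P/yr; τ = 92500 / 1.9960 = 46340 yr.

46300 yr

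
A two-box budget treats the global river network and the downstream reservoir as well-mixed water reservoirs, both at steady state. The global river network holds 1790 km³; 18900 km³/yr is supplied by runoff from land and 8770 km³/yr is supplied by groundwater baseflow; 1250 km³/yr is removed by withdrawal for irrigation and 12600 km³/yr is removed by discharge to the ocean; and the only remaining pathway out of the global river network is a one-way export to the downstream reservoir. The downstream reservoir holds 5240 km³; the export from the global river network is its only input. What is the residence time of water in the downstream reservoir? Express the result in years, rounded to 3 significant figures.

Balance the global river network: ΣF_in = 18900 + 8770 = 27670 km³/yr.
Export to the downstream reservoir = ΣF_in − (1250 + 12600) = 13820 km³/yr.
At steady state the output of the downstream reservoir equals its input, 13820 km³/yr.
τ = M / F = 5240 / 13820 = 0.3792 yr.

0.379 yr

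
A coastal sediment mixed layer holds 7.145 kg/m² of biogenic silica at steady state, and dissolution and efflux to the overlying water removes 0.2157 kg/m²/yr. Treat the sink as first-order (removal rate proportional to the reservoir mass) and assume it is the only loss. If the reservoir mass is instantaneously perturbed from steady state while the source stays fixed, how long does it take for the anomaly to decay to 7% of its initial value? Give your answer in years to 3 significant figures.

For a linear reservoir the anomaly decays as exp(−t/τ) with τ = M/F = 7.145/0.2157 = 33.12 yr.
exp(−t/τ) = 0.07 ⇒ t = −τ ln(0.07) = 33.12 × 2.659 = 88.09 yr.

88.1 yr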